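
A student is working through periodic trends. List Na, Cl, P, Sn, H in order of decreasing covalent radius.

Radius decreases left→right (rising Z_eff, same n) and increases top→bottom (higher n).
These span different periods and groups, so the two trends combine.
Cl > H: the two effects oppose for this pair; the down-group effect wins (99 vs 32 pm).
P > Cl: both are in period 3; the period trend gives P the larger value.
Sn > P: relative to P, both the across-period and down-group shifts push Sn's atomic radius up.
Na > Sn: period and group pull opposite ways; the across-period shift dominates (155 vs 140 pm).
Tabulated atomic radius (pm): H 32, Na 155, P 111, Cl 99, Sn 140.
So from largest to smallest: Na > Sn > P > Cl > H.

Na, Sn, P, Cl, H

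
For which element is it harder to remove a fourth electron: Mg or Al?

Al

IE_4 is the cost of taking one more electron from the +3 cation: Mg³⁺ is already 1 electron into the core; Al³⁺ is the bare [Ne] core.
All of these are removing an electron from a noble-gas core or deeper; the smaller core (lower principal quantum number) is held far more tightly, and within a period the higher nuclear charge binds the same core more tightly.
Tabulated IE_4 (kJ/mol): Mg 10543, Al 11577.
Overall IE_4 order: Mg < Al.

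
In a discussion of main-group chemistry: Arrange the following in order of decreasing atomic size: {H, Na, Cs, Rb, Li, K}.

Cs, Rb, K, Na, Li, H

Atomic radius shrinks across a period as nuclear charge pulls the same shell inward, and grows down a group as new shells are added.
All are in group 1, so atomic radius increases down the group.
So from largest to smallest: Cs > Rb > K > Na > Li > H.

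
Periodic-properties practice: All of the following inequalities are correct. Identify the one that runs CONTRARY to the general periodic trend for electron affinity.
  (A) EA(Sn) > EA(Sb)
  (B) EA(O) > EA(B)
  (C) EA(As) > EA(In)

The general trend: electron affinity increases across a period and decreases down a group.
(A) Sn (period 5, group 14) vs Sb (period 5, group 15): the stated order contradicts the simple trend.
(B) O (period 2, group 16) vs B (period 2, group 13): the stated order agrees with the simple trend.
(C) As (period 4, group 15) vs In (period 5, group 13): the stated order agrees with the simple trend.
The exception is (A): adding an electron to Sb's half-filled 5p³ is unfavourable, so Sn has the more exothermic EA.

(A)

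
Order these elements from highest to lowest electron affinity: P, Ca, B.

B is in period 2, group 13; P is in period 3, group 15; Ca is in period 4, group 2.
Adding an electron releases more energy for atoms nearer the top right (short of the noble gases).
These span different periods and groups, so the two trends combine.
B > Ca: relative to Ca, both the across-period and down-group shifts push B's electron affinity up.
P > B: the two effects oppose for this pair; the across-period effect wins (72 vs 27 kJ/mol).
Approximate values (kJ/mol): B 27, P 72, Ca 2.
So from highest to lowest: P > B > Ca.

P > B > Ca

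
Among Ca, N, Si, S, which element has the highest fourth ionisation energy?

N

Consider each +3 ion: Ca³⁺ is already 1 electron into the core; N³⁺ still has 2 valence electrons; Si³⁺ still has 1 valence electron; S³⁺ still has 3 valence electrons.
Usually core removal costs more than valence removal, but here the competition is close: a tightly held n=2 valence electron can cost more to remove than an n=3 core electron, so the actual values have to decide it.
Valence configurations: N³⁺ [He]2s², Si³⁺ [Ne]3s¹, S³⁺ [Ne]3s²3p¹.
The numbers (kJ/mol): Ca 6491, N 7475, Si 4356, S 4556.
Putting it together, IE_4: Si < S < Ca < N.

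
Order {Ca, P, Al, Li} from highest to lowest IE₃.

IE_3 is the cost of taking one more electron from the +2 cation: Ca²⁺ is the bare [Ar] core; P²⁺ still has 3 valence electrons; Al²⁺ still has 1 valence electron; Li²⁺ is already 1 electron into the core.
Pulling an electron out of a noble-gas core costs far more than removing a remaining valence electron, so Ca and Li sit at the high end of IE_3.
Valence configurations: P²⁺ [Ne]3s²3p¹, Al²⁺ [Ne]3s¹.
The numbers (kJ/mol): Ca 4912, P 2914, Al 2745, Li 11815.
So the third ionization energies run Al < P < Ca < Li.

Li > Ca > P > Al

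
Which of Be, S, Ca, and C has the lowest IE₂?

The second ionization energy removes an electron from the +1 ion. For each element: Be⁺ still has 1 valence electron; S⁺ still has 5 valence electrons; Ca⁺ still has 1 valence electron; C⁺ still has 3 valence electrons.
All are still removing valence electrons, so compare the +1 ions as you would atoms: IE_2 generally rises across a period (higher Z_eff) and falls down a group (larger shell), subject to the usual subshell exceptions.
Valence configurations: Be⁺ [He]2s¹, S⁺ [Ne]3s²3p³, Ca⁺ [Ar]4s¹, C⁺ [He]2s²2p¹.
Approximate IE_2 values (kJ/mol): Be 1757, S 2252, Ca 1145, C 2353.
Hence IE_2: Ca < Be < S < C.

Ca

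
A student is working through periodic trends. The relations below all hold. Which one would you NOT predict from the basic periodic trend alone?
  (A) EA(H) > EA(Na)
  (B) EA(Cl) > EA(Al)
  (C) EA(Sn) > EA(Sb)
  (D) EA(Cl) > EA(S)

(C)

The general trend: electron affinity increases across a period and decreases down a group.
(A) H (period 1, group 1) vs Na (period 3, group 1): the stated order agrees with the simple trend.
(B) Cl (period 3, group 17) vs Al (period 3, group 13): the stated order agrees with the simple trend.
(C) Sn (period 5, group 14) vs Sb (period 5, group 15): the stated order contradicts the simple trend.
(D) Cl (period 3, group 17) vs S (period 3, group 16): the stated order agrees with the simple trend.
The exception is (C): adding an electron to Sb's half-filled 5p³ is unfavourable, so Sn has the more exothermic EA.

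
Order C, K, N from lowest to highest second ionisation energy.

After 1 electron has been removed, what remains? C⁺ still has 3 valence electrons; K⁺ is the bare [Ar] core; N⁺ still has 4 valence electrons.
Breaking into a closed-shell core is much more expensive than removing a leftover valence electron — K has the largest IE_2 here.
Valence configurations: C⁺ [He]2s²2p¹, N⁺ [He]2s²2p².
The numbers (kJ/mol): C 2353, K 3052, N 2856.
So the second ionization energies run C < N < K.

C < N < K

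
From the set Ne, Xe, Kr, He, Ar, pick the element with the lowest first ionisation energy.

First ionization energy rises across a period (greater Z_eff holds electrons more tightly) and falls down a group (valence electrons are farther from the nucleus).
All are in group 18, so first ionization energy increases up the group.
The lowest first ionisation energy among these belongs to Xe.

Xe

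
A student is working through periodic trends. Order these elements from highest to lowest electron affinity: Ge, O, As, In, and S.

S, O, Ge, As, In

O is in period 2, group 16; S is in period 3, group 16; Ge is in period 4, group 14; As is in period 4, group 15; In is in period 5, group 13.
Electron affinity generally becomes more exothermic across a period toward the halogens and less exothermic down a group.
These span different periods and groups, so the two trends combine.
As > In: relative to In, both the across-period and down-group shifts push As's electron affinity up.
Ge > As: this pair runs against the simple trend — see the exception note.
O > Ge: both effects reinforce here, so O is clearly the higher of the two.
S > O: this pair runs against the simple trend — see the exception note.
Note the exception: Ge has a higher electron affinity than As, contrary to the simple trend — adding an electron to As's half-filled 4p³ is unfavourable, so Ge (4p²) has the more exothermic EA.
Note the exception: S has a higher electron affinity than O, contrary to the simple trend — the compact 2p subshell of O repels the added electron more than S's larger 3p does.
Tabulated electron affinity (kJ/mol): O 141, S 200, Ge 119, As 78, In 29.
So from highest to lowest: S > O > Ge > As > In.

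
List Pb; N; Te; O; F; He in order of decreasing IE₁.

Across a period the outer electron is held more tightly (higher IE₁); down a group it sits in a higher shell, more shielded, and comes off more easily.
Here both period and group differ, so the two effects have to be weighed against each other.
Te > Pb: relative to Pb, both the across-period and down-group shifts push Te's first ionization energy up.
O > Te: they share group 16; the group trend gives O the larger value.
N > O: this pair runs against the simple trend — see the exception note.
F > N: F lies to the right of N in period 2, so the across-period effect alone puts F higher.
He > F: relative to F, both the across-period and down-group shifts push He's first ionization energy up.
Note the exception: N has a higher first ionization energy than O, contrary to the simple trend — pairing an electron in O's 2p⁴ costs repulsion energy, so O ionizes more easily than half-filled N (2p³).
Approximate values (kJ/mol): He 2372, N 1402, O 1314, F 1681, Te 869, Pb 716.
So from highest to lowest: He > F > N > O > Te > Pb.

He > F > N > O > Te > Pb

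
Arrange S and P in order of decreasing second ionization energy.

S > P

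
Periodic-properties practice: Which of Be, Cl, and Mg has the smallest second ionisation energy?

Mg

The second ionization energy removes an electron from the +1 ion. For each element: Be⁺ still has 1 valence electron; Cl⁺ still has 6 valence electrons; Mg⁺ still has 1 valence electron.
All are still removing valence electrons, so compare the +1 ions as you would atoms: IE_2 generally rises across a period (higher Z_eff) and falls down a group (larger shell), subject to the usual subshell exceptions.
Valence configurations: Be⁺ [He]2s¹, Cl⁺ [Ne]3s²3p⁴, Mg⁺ [Ne]3s¹.
Approximate IE_2 values (kJ/mol): Be 1757, Cl 2298, Mg 1451.
Putting it together, IE_2: Mg < Be < Cl.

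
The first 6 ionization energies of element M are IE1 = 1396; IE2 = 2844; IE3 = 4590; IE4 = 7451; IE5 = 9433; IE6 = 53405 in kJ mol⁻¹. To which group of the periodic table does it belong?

Group 15

Look for the largest jump between consecutive ionization energies: IE6/IE5 ≈ 5.7, far larger than any earlier ratio.
That jump marks the point where a core electron is being removed. So the atom has 5 valence electrons.
A main-group element with 5 valence electrons is in group 15.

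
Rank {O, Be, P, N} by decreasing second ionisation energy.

O > N > P > Be

After 1 electron has been removed, what remains? O⁺ still has 5 valence electrons; Be⁺ still has 1 valence electron; P⁺ still has 4 valence electrons; N⁺ still has 4 valence electrons.
All are still removing valence electrons, so compare the +1 ions as you would atoms: IE_2 generally rises across a period (higher Z_eff) and falls down a group (larger shell), subject to the usual subshell exceptions.
Valence configurations: O⁺ [He]2s²2p³, Be⁺ [He]2s¹, P⁺ [Ne]3s²3p², N⁺ [He]2s²2p².
Approximate IE_2 values (kJ/mol): O 3388, Be 1757, P 1907, N 2856.
Hence IE_2: Be < P < N < O.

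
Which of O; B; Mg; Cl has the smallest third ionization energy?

The third ionization energy removes an electron from the +2 ion. For each element: O²⁺ still has 4 valence electrons; B²⁺ still has 1 valence electron; Mg²⁺ is the bare [Ne] core; Cl²⁺ still has 5 valence electrons.
Core electrons are held far more tightly than valence electrons, so Mg tops the IE_3 order.
Valence configurations: O²⁺ [He]2s²2p², B²⁺ [He]2s¹, Cl²⁺ [Ne]3s²3p³.
Approximate IE_3 values (kJ/mol): O 5300, B 3660, Mg 7733, Cl 3822.
So the third ionization energies run B < Cl < O < Mg.

B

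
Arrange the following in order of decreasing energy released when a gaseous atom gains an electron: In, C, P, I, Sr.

I, C, P, In, Sr

C is in period 2, group 14; P is in period 3, group 15; Sr is in period 5, group 2; In is in period 5, group 13; I is in period 5, group 17.
Atoms with high Z_eff and room in the valence shell (especially the halogens) have the most exothermic electron affinities.
These span different periods and groups, so the two trends combine.
In > Sr: both are in period 5; the period trend gives In the larger value.
P > In: relative to In, both the across-period and down-group shifts push P's electron affinity up.
C > P: period and group pull opposite ways; the down-group shift dominates (122 vs 72 kJ/mol).
I > C: period and group pull opposite ways; the across-period shift dominates (295 vs 122 kJ/mol).
Tabulated electron affinity (kJ/mol): C 122, P 72, Sr 5, In 29, I 295.
So from highest to lowest: I > C > P > In > Sr.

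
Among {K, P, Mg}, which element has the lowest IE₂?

Mg

The second ionization energy removes an electron from the +1 ion. For each element: K⁺ is the bare [Ar] core; P⁺ still has 4 valence electrons; Mg⁺ still has 1 valence electron.
Pulling an electron out of a noble-gas core costs far more than removing a remaining valence electron, so K sits at the high end of IE_2.
Valence configurations: P⁺ [Ne]3s²3p², Mg⁺ [Ne]3s¹.
Approximate IE_2 values (kJ/mol): K 3052, P 1907, Mg 1451.
Overall IE_2 order: Mg < P < K.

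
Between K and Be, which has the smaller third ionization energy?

IE_3 is the cost of taking one more electron from the +2 cation: K²⁺ is already 1 electron into the core; Be²⁺ is the bare [He] core.
All of these are removing an electron from a noble-gas core or deeper; the smaller core (lower principal quantum number) is held far more tightly, and within a period the higher nuclear charge binds the same core more tightly.
The numbers (kJ/mol): K 4420, Be 14849.
Hence IE_3: K < Be.

K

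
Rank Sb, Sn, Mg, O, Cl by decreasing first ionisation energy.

O > Cl > Sb > Mg > Sn

O is in period 2, group 16; Mg is in period 3, group 2; Cl is in period 3, group 17; Sn is in period 5, group 14; Sb is in period 5, group 15.
IE₁ increases left→right with effective nuclear charge and decreases top→bottom as the valence shell moves farther out.
Here both period and group differ, so the two effects have to be weighed against each other.
Mg > Sn: period and group pull opposite ways; the down-group shift dominates (738 vs 709 kJ/mol).
Sb > Mg: period and group pull opposite ways; the across-period shift dominates (831 vs 738 kJ/mol).
Cl > Sb: relative to Sb, both the across-period and down-group shifts push Cl's first ionization energy up.
O > Cl: the two effects oppose for this pair; the down-group effect wins (1314 vs 1251 kJ/mol).
Tabulated first ionization energy (kJ/mol): O 1314, Mg 738, Cl 1251, Sn 709, Sb 831.
So from highest to lowest: O > Cl > Sb > Mg > Sn.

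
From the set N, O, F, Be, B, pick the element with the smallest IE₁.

B

Be is in period 2, group 2; B is in period 2, group 13; N is in period 2, group 15; O is in period 2, group 16; F is in period 2, group 17.
Removing the outermost electron gets harder across a period and easier down a group.
All lie in period 2; the across-period trend (first ionization energy increases left to right) applies, with the exception below.
Note the exception: Be has a higher first ionization energy than B, contrary to the simple trend — removing B's lone 2p electron is easier than breaking Be's filled 2s².
Note the exception: N has a higher first ionization energy than O, contrary to the simple trend — pairing an electron in O's 2p⁴ costs repulsion energy, so O ionizes more easily than half-filled N (2p³).
Tabulated first ionization energy (kJ/mol): Be 900, B 801, N 1402, O 1314, F 1681.
The smallest IE₁ among these belongs to B.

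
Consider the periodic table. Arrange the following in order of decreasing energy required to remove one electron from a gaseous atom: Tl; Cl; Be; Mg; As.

Cl, As, Be, Mg, Tl

Be is in period 2, group 2; Mg is in period 3, group 2; Cl is in period 3, group 17; As is in period 4, group 15; Tl is in period 6, group 13.
First ionization energy rises across a period (greater Z_eff holds electrons more tightly) and falls down a group (valence electrons are farther from the nucleus).
Neither a single period nor a single group — weigh both effects.
Mg > Tl: the two effects oppose for this pair; the down-group effect wins (738 vs 589 kJ/mol).
Be > Mg: they share group 2; the group trend gives Be the larger value.
As > Be: the two effects oppose for this pair; the across-period effect wins (947 vs 900 kJ/mol).
Cl > As: both effects reinforce here, so Cl is clearly the higher of the two.
Approximate values (kJ/mol): Be 900, Mg 738, Cl 1251, As 947, Tl 589.
So from highest to lowest: Cl > As > Be > Mg > Tl.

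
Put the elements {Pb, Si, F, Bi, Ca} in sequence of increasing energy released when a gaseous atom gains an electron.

Ca, Pb, Bi, Si, F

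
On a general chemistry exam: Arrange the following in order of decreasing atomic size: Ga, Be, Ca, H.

Ca > Ga > Be > H

H is in period 1, group 1; Be is in period 2, group 2; Ca is in period 4, group 2; Ga is in period 4, group 13.
Moving right in a period, electrons are added to the same shell under a stronger nuclear pull, so atoms get smaller; moving down, a new shell is opened and atoms get larger.
These span different periods and groups, so the two trends combine.
Be > H: the two effects oppose for this pair; the down-group effect wins (102 vs 32 pm).
Ga > Be: the two effects oppose for this pair; the down-group effect wins (124 vs 102 pm).
Ca > Ga: both are in period 4; the period trend gives Ca the larger value.
Approximate values (pm): H 32, Be 102, Ca 171, Ga 124.
So from largest to smallest: Ca > Ga > Be > H.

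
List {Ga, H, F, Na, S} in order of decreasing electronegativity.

F, S, H, Ga, Na

EN rises left→right (higher Z_eff, smaller atoms) and falls top→bottom (larger, more shielded atoms).
Neither a single period nor a single group — weigh both effects.
Ga > Na: period and group pull opposite ways; the across-period shift dominates (1.81 vs 0.93).
H > Ga: period and group pull opposite ways; the down-group shift dominates (2.20 vs 1.81).
S > H: the two effects oppose for this pair; the across-period effect wins (2.58 vs 2.20).
F > S: relative to S, both the across-period and down-group shifts push F's electronegativity up.
Tabulated electronegativity (Pauling): H 2.20, F 3.98, Na 0.93, S 2.58, Ga 1.81.
So from highest to lowest: F > S > H > Ga > Na.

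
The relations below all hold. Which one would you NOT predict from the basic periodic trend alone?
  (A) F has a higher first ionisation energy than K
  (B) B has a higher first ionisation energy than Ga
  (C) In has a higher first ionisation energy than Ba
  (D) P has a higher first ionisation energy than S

The general trend: first ionisation energy increases across a period and decreases down a group.
(A) F (period 2, group 17) vs K (period 4, group 1): the stated order agrees with the simple trend.
(B) B (period 2, group 13) vs Ga (period 4, group 13): the stated order agrees with the simple trend.
(C) In (period 5, group 13) vs Ba (period 6, group 2): the stated order agrees with the simple trend.
(D) P (period 3, group 15) vs S (period 3, group 16): the stated order contradicts the simple trend.
The exception is (D): S (3p⁴) ionizes more easily than half-filled P (3p³) because the paired 3p electron in S is pushed out by e⁻–e⁻ repulsion.

(D)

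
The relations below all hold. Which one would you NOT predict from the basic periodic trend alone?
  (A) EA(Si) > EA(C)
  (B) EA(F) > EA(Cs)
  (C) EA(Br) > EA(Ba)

(A)

The general trend: electron affinity increases across a period and decreases down a group.
(A) Si (period 3, group 14) vs C (period 2, group 14): the stated order contradicts the simple trend.
(B) F (period 2, group 17) vs Cs (period 6, group 1): the stated order agrees with the simple trend.
(C) Br (period 4, group 17) vs Ba (period 6, group 2): the stated order agrees with the simple trend.
The exception is (A): Si's larger, more diffuse 3p orbitals accept an added electron slightly more readily than C's compact 2p.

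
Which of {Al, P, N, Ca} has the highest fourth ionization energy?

Al

The fourth ionization energy removes an electron from the +3 ion. For each element: Al³⁺ is the bare [Ne] core; P³⁺ still has 2 valence electrons; N³⁺ still has 2 valence electrons; Ca³⁺ is already 1 electron into the core.
Usually core removal costs more than valence removal, but here the competition is close: a tightly held n=2 valence electron can cost more to remove than an n=3 core electron, so the actual values have to decide it.
Valence configurations: P³⁺ [Ne]3s², N³⁺ [He]2s².
Tabulated IE_4 (kJ/mol): Al 11577, P 4964, N 7475, Ca 6491.
Overall IE_4 order: P < Ca < N < Al.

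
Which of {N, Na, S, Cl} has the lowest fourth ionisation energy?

S

After 3 electrons have been removed, what remains? N³⁺ still has 2 valence electrons; Na³⁺ is already 2 electrons into the core; S³⁺ still has 3 valence electrons; Cl³⁺ still has 4 valence electrons.
Pulling an electron out of a noble-gas core costs far more than removing a remaining valence electron, so Na sits at the high end of IE_4.
Valence configurations: N³⁺ [He]2s², S³⁺ [Ne]3s²3p¹, Cl³⁺ [Ne]3s²3p².
The numbers (kJ/mol): N 7475, Na 9543, S 4556, Cl 5159.
So the fourth ionization energies run S < Cl < N < Na.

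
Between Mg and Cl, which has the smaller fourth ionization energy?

Cl

Consider each +3 ion: Mg³⁺ is already 1 electron into the core; Cl³⁺ still has 4 valence electrons.
Breaking into a closed-shell core is much more expensive than removing a leftover valence electron — Mg has the largest IE_4 here.
The numbers (kJ/mol): Mg 10543, Cl 5159.
Overall IE_4 order: Cl < Mg.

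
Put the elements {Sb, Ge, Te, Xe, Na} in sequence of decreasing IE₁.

Xe, Te, Sb, Ge, Na

Na is in period 3, group 1; Ge is in period 4, group 14; Sb is in period 5, group 15; Te is in period 5, group 16; Xe is in period 5, group 18.
Across a period the outer electron is held more tightly (higher IE₁); down a group it sits in a higher shell, more shielded, and comes off more easily.
Neither a single period nor a single group — weigh both effects.
Ge > Na: the two effects oppose for this pair; the across-period effect wins (762 vs 496 kJ/mol).
Sb > Ge: the two effects oppose for this pair; the across-period effect wins (831 vs 762 kJ/mol).
Te > Sb: both are in period 5; the period trend gives Te the larger value.
Xe > Te: both are in period 5; the period trend gives Xe the larger value.
For reference (kJ/mol): Na 496, Ge 762, Sb 831, Te 869, Xe 1170.
So from highest to lowest: Xe > Te > Sb > Ge > Na.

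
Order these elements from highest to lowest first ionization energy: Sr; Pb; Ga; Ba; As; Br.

Br > As > Pb > Ga > Sr > Ba

Ga is in period 4, group 13; As is in period 4, group 15; Br is in period 4, group 17; Sr is in period 5, group 2; Ba is in period 6, group 2; Pb is in period 6, group 14.
Removing the outermost electron gets harder across a period and easier down a group.
These span different periods and groups, so the two trends combine.
Sr > Ba: Sr sits above Ba in group 2, so the down-group effect alone puts Sr higher.
Ga > Sr: both effects reinforce here, so Ga is clearly the higher of the two.
Pb > Ga: the two effects oppose for this pair; the across-period effect wins (716 vs 579 kJ/mol).
As > Pb: relative to Pb, both the across-period and down-group shifts push As's first ionization energy up.
Br > As: both are in period 4; the period trend gives Br the larger value.
Approximate values (kJ/mol): Ga 579, As 947, Br 1140, Sr 550, Ba 503, Pb 716.
So from highest to lowest: Br > As > Pb > Ga > Sr > Ba.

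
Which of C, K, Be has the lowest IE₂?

IE_2 is the cost of taking one more electron from the +1 cation: C⁺ still has 3 valence electrons; K⁺ is the bare [Ar] core; Be⁺ still has 1 valence electron.
Core electrons are held far more tightly than valence electrons, so K tops the IE_2 order.
Valence configurations: C⁺ [He]2s²2p¹, Be⁺ [He]2s¹.
Approximate IE_2 values (kJ/mol): C 2353, K 3052, Be 1757.
Overall IE_2 order: Be < C < K.

Be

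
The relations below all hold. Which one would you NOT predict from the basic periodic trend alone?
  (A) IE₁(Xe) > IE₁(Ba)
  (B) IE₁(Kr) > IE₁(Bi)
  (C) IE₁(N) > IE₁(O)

The general trend: first ionization energy increases across a period and decreases down a group.
(A) Xe (period 5, group 18) vs Ba (period 6, group 2): the stated order agrees with the simple trend.
(B) Kr (period 4, group 18) vs Bi (period 6, group 15): the stated order agrees with the simple trend.
(C) N (period 2, group 15) vs O (period 2, group 16): the stated order contradicts the simple trend.
The exception is (C): pairing an electron in O's 2p⁴ costs repulsion energy, so O ionizes more easily than half-filled N (2p³).

(C)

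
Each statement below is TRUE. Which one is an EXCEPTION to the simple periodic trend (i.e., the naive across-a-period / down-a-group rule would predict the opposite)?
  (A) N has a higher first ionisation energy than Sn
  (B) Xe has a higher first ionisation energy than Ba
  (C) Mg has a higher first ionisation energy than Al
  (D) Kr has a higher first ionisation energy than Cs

The general trend: first ionisation energy increases across a period and decreases down a group.
(A) N (period 2, group 15) vs Sn (period 5, group 14): the stated order agrees with the simple trend.
(B) Xe (period 5, group 18) vs Ba (period 6, group 2): the stated order agrees with the simple trend.
(C) Mg (period 3, group 2) vs Al (period 3, group 13): the stated order contradicts the simple trend.
(D) Kr (period 4, group 18) vs Cs (period 6, group 1): the stated order agrees with the simple trend.
The exception is (C): Al's single 3p electron is easier to remove than one from Mg's filled 3s².

(C)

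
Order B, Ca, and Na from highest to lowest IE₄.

B, Na, Ca

The fourth ionization energy removes an electron from the +3 ion. For each element: B³⁺ is the bare [He] core; Ca³⁺ is already 1 electron into the core; Na³⁺ is already 2 electrons into the core.
All of these are removing an electron from a noble-gas core or deeper; the smaller core (lower principal quantum number) is held far more tightly, and within a period the higher nuclear charge binds the same core more tightly.
Tabulated IE_4 (kJ/mol): B 25026, Ca 6491, Na 9543.
Hence IE_4: Ca < Na < B.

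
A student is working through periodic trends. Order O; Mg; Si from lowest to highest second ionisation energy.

Mg, Si, O

IE_2 is the cost of taking one more electron from the +1 cation: O⁺ still has 5 valence electrons; Mg⁺ still has 1 valence electron; Si⁺ still has 3 valence electrons.
All are still removing valence electrons, so compare the +1 ions as you would atoms: IE_2 generally rises across a period (higher Z_eff) and falls down a group (larger shell), subject to the usual subshell exceptions.
Valence configurations: O⁺ [He]2s²2p³, Mg⁺ [Ne]3s¹, Si⁺ [Ne]3s²3p¹.
Approximate IE_2 values (kJ/mol): O 3388, Mg 1451, Si 1577.
Overall IE_2 order: Mg < Si < O.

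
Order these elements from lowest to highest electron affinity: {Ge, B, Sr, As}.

Sr, B, As, Ge

B is in period 2, group 13; Ge is in period 4, group 14; As is in period 4, group 15; Sr is in period 5, group 2.
Electron affinity generally becomes more exothermic across a period toward the halogens and less exothermic down a group.
These span different periods and groups, so the two trends combine.
B > Sr: both effects reinforce here, so B is clearly the higher of the two.
As > B: period and group pull opposite ways; the across-period shift dominates (78 vs 27 kJ/mol).
Ge > As: this pair runs against the simple trend — see the exception note.
Note the exception: Ge has a higher electron affinity than As, contrary to the simple trend — adding an electron to As's half-filled 4p³ is unfavourable, so Ge (4p²) has the more exothermic EA.
Approximate values (kJ/mol): B 27, Ge 119, As 78, Sr 5.
So from lowest to highest: Sr < B < As < Ge.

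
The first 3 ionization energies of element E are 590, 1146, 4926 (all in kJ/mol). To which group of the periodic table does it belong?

Group 2

Look for the largest jump between consecutive ionization energies: IE3/IE2 ≈ 4.3, far larger than any earlier ratio.
That jump marks the point where a core electron is being removed. So the atom has 2 valence electrons.
A main-group element with 2 valence electrons is in group 2.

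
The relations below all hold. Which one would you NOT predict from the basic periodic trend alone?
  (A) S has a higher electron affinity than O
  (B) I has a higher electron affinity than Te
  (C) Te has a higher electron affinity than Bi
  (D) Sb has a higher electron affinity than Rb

(A)

The general trend: electron affinity increases across a period and decreases down a group.
(A) S (period 3, group 16) vs O (period 2, group 16): the stated order contradicts the simple trend.
(B) I (period 5, group 17) vs Te (period 5, group 16): the stated order agrees with the simple trend.
(C) Te (period 5, group 16) vs Bi (period 6, group 15): the stated order agrees with the simple trend.
(D) Sb (period 5, group 15) vs Rb (period 5, group 1): the stated order agrees with the simple trend.
The exception is (A): the compact 2p subshell of O repels the added electron more than S's larger 3p does.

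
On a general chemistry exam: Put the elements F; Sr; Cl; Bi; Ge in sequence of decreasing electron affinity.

Cl, F, Ge, Bi, Sr

F is in period 2, group 17; Cl is in period 3, group 17; Ge is in period 4, group 14; Sr is in period 5, group 2; Bi is in period 6, group 15.
Electron affinity generally becomes more exothermic across a period toward the halogens and less exothermic down a group.
These span different periods and groups, so the two trends combine.
Bi > Sr: the two effects oppose for this pair; the across-period effect wins (91 vs 5 kJ/mol).
Ge > Bi: the two effects oppose for this pair; the down-group effect wins (119 vs 91 kJ/mol).
F > Ge: both effects reinforce here, so F is clearly the higher of the two.
Cl > F: this pair runs against the simple trend — see the exception note.
Note the exception: Cl has a higher electron affinity than F, contrary to the simple trend — F's small 2p subshell makes the incoming electron feel strong e⁻–e⁻ repulsion, so Cl actually releases more energy on gaining an electron.
Approximate values (kJ/mol): F 328, Cl 349, Ge 119, Sr 5, Bi 91.
So from highest to lowest: Cl > F > Ge > Bi > Sr.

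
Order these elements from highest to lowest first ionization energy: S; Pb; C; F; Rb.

C is in period 2, group 14; F is in period 2, group 17; S is in period 3, group 16; Rb is in period 5, group 1; Pb is in period 6, group 14.
Removing the outermost electron gets harder across a period and easier down a group.
These span different periods and groups, so the two trends combine.
Pb > Rb: period and group pull opposite ways; the across-period shift dominates (716 vs 403 kJ/mol).
S > Pb: relative to Pb, both the across-period and down-group shifts push S's first ionization energy up.
C > S: period and group pull opposite ways; the down-group shift dominates (1086 vs 1000 kJ/mol).
F > C: both are in period 2; the period trend gives F the larger value.
Approximate values (kJ/mol): C 1086, F 1681, S 1000, Rb 403, Pb 716.
So from highest to lowest: F > C > S > Pb > Rb.

F > C > S > Pb > Rb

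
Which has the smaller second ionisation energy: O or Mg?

Mg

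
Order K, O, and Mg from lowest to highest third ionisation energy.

The third ionization energy removes an electron from the +2 ion. For each element: K²⁺ is already 1 electron into the core; O²⁺ still has 4 valence electrons; Mg²⁺ is the bare [Ne] core.
Usually core removal costs more than valence removal, but here the competition is close: a tightly held n=2 valence electron can cost more to remove than an n=3 core electron, so the actual values have to decide it.
Tabulated IE_3 (kJ/mol): K 4420, O 5300, Mg 7733.
Hence IE_3: K < O < Mg.

K < O < Mg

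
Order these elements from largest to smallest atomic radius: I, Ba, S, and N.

N is in period 2, group 15; S is in period 3, group 16; I is in period 5, group 17; Ba is in period 6, group 2.
Radius decreases left→right (rising Z_eff, same n) and increases top→bottom (higher n).
Here both period and group differ, so the two effects have to be weighed against each other.
S > N: period and group pull opposite ways; the down-group shift dominates (103 vs 71 pm).
I > S: the two effects oppose for this pair; the down-group effect wins (133 vs 103 pm).
Ba > I: both effects reinforce here, so Ba is clearly the larger of the two.
For reference (pm): N 71, S 103, I 133, Ba 196.
So from largest to smallest: Ba > I > S > N.

Ba > I > S > N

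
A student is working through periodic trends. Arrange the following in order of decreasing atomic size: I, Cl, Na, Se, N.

Na > I > Se > Cl > N

Radius decreases left→right (rising Z_eff, same n) and increases top→bottom (higher n).
Neither a single period nor a single group — weigh both effects.
Cl > N: period and group pull opposite ways; the down-group shift dominates (99 vs 71 pm).
Se > Cl: relative to Cl, both the across-period and down-group shifts push Se's atomic radius up.
I > Se: the two effects oppose for this pair; the down-group effect wins (133 vs 116 pm).
Na > I: period and group pull opposite ways; the across-period shift dominates (155 vs 133 pm).
Approximate values (pm): N 71, Na 155, Cl 99, Se 116, I 133.
So from largest to smallest: Na > I > Se > Cl > N.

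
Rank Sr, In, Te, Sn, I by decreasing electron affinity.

Sr is in period 5, group 2; In is in period 5, group 13; Sn is in period 5, group 14; Te is in period 5, group 16; I is in period 5, group 17.
Adding an electron releases more energy for atoms nearer the top right (short of the noble gases).
All lie in period 5, so electron affinity increases left to right.
So from highest to lowest: I > Te > Sn > In > Sr.

I > Te > Sn > In > Sr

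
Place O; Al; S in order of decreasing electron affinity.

S > O > Al

O is in period 2, group 16; Al is in period 3, group 13; S is in period 3, group 16.
Electron affinity generally becomes more exothermic across a period toward the halogens and less exothermic down a group.
Neither a single period nor a single group — weigh both effects.
O > Al: both effects reinforce here, so O is clearly the higher of the two.
S > O: this pair runs against the simple trend — see the exception note.
Note the exception: S has a higher electron affinity than O, contrary to the simple trend — the compact 2p subshell of O repels the added electron more than S's larger 3p does.
For reference (kJ/mol): O 141, Al 42, S 200.
So from highest to lowest: S > O > Al.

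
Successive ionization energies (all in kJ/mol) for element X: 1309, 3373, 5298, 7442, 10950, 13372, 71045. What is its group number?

Group 16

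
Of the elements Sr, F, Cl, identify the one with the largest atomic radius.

F is in period 2, group 17; Cl is in period 3, group 17; Sr is in period 5, group 2.
Radius decreases left→right (rising Z_eff, same n) and increases top→bottom (higher n).
Neither a single period nor a single group — weigh both effects.
Cl > F: they share group 17; the group trend gives Cl the larger value.
Sr > Cl: both effects reinforce here, so Sr is clearly the larger of the two.
Tabulated atomic radius (pm): F 64, Cl 99, Sr 185.
The largest atomic radius among these belongs to Sr.

Sr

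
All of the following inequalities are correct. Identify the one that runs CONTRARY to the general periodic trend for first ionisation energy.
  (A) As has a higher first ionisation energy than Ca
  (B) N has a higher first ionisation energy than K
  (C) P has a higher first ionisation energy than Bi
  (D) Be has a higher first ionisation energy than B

(D)

The general trend: first ionisation energy increases across a period and decreases down a group.
(A) As (period 4, group 15) vs Ca (period 4, group 2): the stated order agrees with the simple trend.
(B) N (period 2, group 15) vs K (period 4, group 1): the stated order agrees with the simple trend.
(C) P (period 3, group 15) vs Bi (period 6, group 15): the stated order agrees with the simple trend.
(D) Be (period 2, group 2) vs B (period 2, group 13): the stated order contradicts the simple trend.
The exception is (D): removing B's lone 2p electron is easier than breaking Be's filled 2s².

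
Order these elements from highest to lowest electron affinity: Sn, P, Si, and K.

Si is in period 3, group 14; P is in period 3, group 15; K is in period 4, group 1; Sn is in period 5, group 14.
Atoms with high Z_eff and room in the valence shell (especially the halogens) have the most exothermic electron affinities.
Here both period and group differ, so the two effects have to be weighed against each other.
P > K: relative to K, both the across-period and down-group shifts push P's electron affinity up.
Sn > P: this pair runs against the simple trend — see the exception note.
Si > Sn: they share group 14; the group trend gives Si the larger value.
Note the exception: Sn has a higher electron affinity than P, contrary to the simple trend — adding an electron to P's half-filled np³ subshell costs electron-pairing energy.
Note the exception: Si has a higher electron affinity than P, contrary to the simple trend — adding an electron to P's half-filled 3p³ is unfavourable, so Si (3p²) has the more exothermic EA.
Approximate values (kJ/mol): Si 134, P 72, K 48, Sn 107.
So from highest to lowest: Si > Sn > P > K.

Si > Sn > P > K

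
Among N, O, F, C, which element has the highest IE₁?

F

C is in period 2, group 14; N is in period 2, group 15; O is in period 2, group 16; F is in period 2, group 17.
Across a period the outer electron is held more tightly (higher IE₁); down a group it sits in a higher shell, more shielded, and comes off more easily.
All lie in period 2; the across-period trend (first ionization energy increases left to right) applies, with the exception below.
Note the exception: N has a higher first ionization energy than O, contrary to the simple trend — pairing an electron in O's 2p⁴ costs repulsion energy, so O ionizes more easily than half-filled N (2p³).
For reference (kJ/mol): C 1086, N 1402, O 1314, F 1681.
The highest IE₁ among these belongs to F.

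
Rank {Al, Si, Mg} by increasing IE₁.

Removing the outermost electron gets harder across a period and easier down a group.
All lie in period 3; the across-period trend (first ionization energy increases left to right) applies, with the exception below.
Note the exception: Mg has a higher first ionization energy than Al, contrary to the simple trend — Al's single 3p electron is easier to remove than one from Mg's filled 3s².
Tabulated first ionization energy (kJ/mol): Mg 738, Al 578, Si 786.
So from lowest to highest: Al < Mg < Si.

Al < Mg < Si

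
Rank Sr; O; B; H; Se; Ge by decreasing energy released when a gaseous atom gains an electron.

Se > O > Ge > H > B > Sr

H is in period 1, group 1; B is in period 2, group 13; O is in period 2, group 16; Ge is in period 4, group 14; Se is in period 4, group 16; Sr is in period 5, group 2.
Adding an electron releases more energy for atoms nearer the top right (short of the noble gases).
These span different periods and groups, so the two trends combine.
B > Sr: relative to Sr, both the across-period and down-group shifts push B's electron affinity up.
H > B: period and group pull opposite ways; the down-group shift dominates (73 vs 27 kJ/mol).
Ge > H: the two effects oppose for this pair; the across-period effect wins (119 vs 73 kJ/mol).
O > Ge: both effects reinforce here, so O is clearly the higher of the two.
Se > O: this pair runs against the simple trend — see the exception note.
Note the exception: Se has a higher electron affinity than O, contrary to the simple trend — O's compact 2p subshell gives strong electron–electron repulsion on the added electron.
Approximate values (kJ/mol): H 73, B 27, O 141, Ge 119, Se 195, Sr 5.
So from highest to lowest: Se > O > Ge > H > B > Sr.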